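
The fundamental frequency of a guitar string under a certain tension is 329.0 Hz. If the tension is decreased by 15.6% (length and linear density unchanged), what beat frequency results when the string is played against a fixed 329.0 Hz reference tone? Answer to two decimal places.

26.75 Hz

For a string, f ∝ √T, so the new frequency is 329.0·√0.844 = 302.2506 Hz.
f_beat = |302.2506 − 329.0| = 26.75 Hz.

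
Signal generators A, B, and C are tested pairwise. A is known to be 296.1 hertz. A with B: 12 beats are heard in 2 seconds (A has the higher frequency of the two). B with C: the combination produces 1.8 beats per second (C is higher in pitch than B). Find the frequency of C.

291.9 Hz

A–B: Beat frequency = 12/2 = 6 Hz.
B is below A, so f_B = 296.1 − 6 = 290.1 Hz.
C is above B, so f_C = 290.1 + 1.8 = 291.9 Hz.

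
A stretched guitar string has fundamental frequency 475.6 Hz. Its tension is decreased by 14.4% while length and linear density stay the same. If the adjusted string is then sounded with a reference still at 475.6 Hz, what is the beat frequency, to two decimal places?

35.57 Hz

For a string, f ∝ √T, so the new frequency is 475.6·√0.856 = 440.0264 Hz.
f_beat = |440.0264 − 475.6| = 35.57 Hz.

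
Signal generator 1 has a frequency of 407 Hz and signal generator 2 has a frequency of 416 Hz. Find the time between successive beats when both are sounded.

f_beat = |407 − 416| = 9 Hz.
Beat period T = 1 / f_beat = 1 / 9 s.

0.111 s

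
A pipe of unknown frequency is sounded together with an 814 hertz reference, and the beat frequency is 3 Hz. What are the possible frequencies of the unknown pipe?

|f − 814| = 3, so f = 814 ± 3.

811 Hz or 817 Hz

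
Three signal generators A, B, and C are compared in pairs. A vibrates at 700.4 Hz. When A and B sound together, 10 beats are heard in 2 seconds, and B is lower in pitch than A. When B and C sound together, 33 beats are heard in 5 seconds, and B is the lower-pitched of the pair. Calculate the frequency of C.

702 Hz

A–B: Beat frequency = 10/2 = 5 Hz.
B is below A, so f_B = 700.4 − 5 = 695.4 Hz.
B–C: Beat frequency = 33/5 = 6.6 Hz.
C is above B, so f_C = 695.4 + 6.6 = 702 Hz.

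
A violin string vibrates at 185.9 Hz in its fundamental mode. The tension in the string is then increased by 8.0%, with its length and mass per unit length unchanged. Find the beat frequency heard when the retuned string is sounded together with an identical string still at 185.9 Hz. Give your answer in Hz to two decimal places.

7.29 Hz

For a string, f ∝ √T, so the new frequency is 185.9·√1.080 = 193.1929 Hz.
f_beat = |193.1929 − 185.9| = 7.29 Hz.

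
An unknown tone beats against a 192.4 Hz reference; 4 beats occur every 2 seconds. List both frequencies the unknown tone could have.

190.4 Hz or 194.4 Hz

Beat frequency = 4/2 = 2 Hz.
|f − 192.4| = 2, so f = 192.4 ± 2.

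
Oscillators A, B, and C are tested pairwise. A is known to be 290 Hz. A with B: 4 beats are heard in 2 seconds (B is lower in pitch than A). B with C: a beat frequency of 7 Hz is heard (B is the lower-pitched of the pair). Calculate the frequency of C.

295 Hz

A–B: Beat frequency = 4/2 = 2 Hz.
B is below A, so f_B = 290 − 2 = 288 Hz.
C is above B, so f_C = 288 + 7 = 295 Hz.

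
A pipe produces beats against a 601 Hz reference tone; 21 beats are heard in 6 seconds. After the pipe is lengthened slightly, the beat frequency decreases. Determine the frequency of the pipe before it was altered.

604.5 Hz

Beat frequency = 21/6 = 3.5 Hz.
|f − 601| = 3.5, so the pipe was at either 597.5 Hz or 604.5 Hz.
A longer pipe has a lower fundamental; the adjustment lowers the pipe's frequency.
The beat rate fell, so the adjustment moved the pipe toward 601 Hz — it must have started above the reference.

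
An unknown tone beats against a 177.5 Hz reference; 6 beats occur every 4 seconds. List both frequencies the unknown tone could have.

176 Hz or 179 Hz

Beat frequency = 6/4 = 1.5 Hz.
|f − 177.5| = 1.5, so f = 177.5 ± 1.5.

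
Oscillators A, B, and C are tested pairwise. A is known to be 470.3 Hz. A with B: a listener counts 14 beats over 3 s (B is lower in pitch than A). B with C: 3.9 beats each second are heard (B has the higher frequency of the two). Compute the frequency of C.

A–B: Beat frequency = 14/3 = 4.6667 Hz.
B is below A, so f_B = 470.3 − 4.6667 = 465.6333 Hz.
C is below B, so f_C = 465.6333 − 3.9 = 461.7333 Hz.

461.7333 Hz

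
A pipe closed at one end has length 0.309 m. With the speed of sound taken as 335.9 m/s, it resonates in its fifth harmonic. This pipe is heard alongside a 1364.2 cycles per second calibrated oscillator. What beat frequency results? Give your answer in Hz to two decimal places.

5.38 Hz

Closed pipe (odd harmonics): f_n = n·v/(4L) = 5·335.9/(4·0.309) = 1358.8188 Hz.
f_beat = |1358.8188 − 1364.2| = 5.38 Hz.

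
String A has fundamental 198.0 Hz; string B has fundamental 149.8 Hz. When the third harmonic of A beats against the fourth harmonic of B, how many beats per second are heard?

5.2 Hz

Third harmonic of the first: 3·198.0 = 594.0 Hz.
Fourth harmonic of the second: 4·149.8 = 599.2 Hz.
f_beat = |594.0 − 599.2| = 5.2 Hz.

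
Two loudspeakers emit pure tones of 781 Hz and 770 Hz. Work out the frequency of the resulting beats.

11 Hz

Beats arise from superposition of two nearby frequencies; the beat rate is |f₁ − f₂|.
|781 − 770| = 11 Hz.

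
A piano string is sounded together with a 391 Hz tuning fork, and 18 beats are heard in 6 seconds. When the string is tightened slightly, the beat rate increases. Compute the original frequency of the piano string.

Beat frequency = 18/6 = 3 Hz.
|f − 391| = 3, so the piano string was at either 388 Hz or 394 Hz.
Increasing tension raises a string's frequency; the adjustment raises the piano string's frequency.
The beat rate rose, so the adjustment moved the piano string further from 391 Hz — it was already above the reference.

394 Hz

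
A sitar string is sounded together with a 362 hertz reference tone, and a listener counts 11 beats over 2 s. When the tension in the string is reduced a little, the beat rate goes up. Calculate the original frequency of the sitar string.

356.5 Hz

Beat frequency = 11/2 = 5.5 Hz.
|f − 362| = 5.5, so the sitar string was at either 356.5 Hz or 367.5 Hz.
Lower tension means lower frequency; the adjustment lowers the sitar string's frequency.
The beat rate rose, so the adjustment moved the sitar string further from 362 Hz — it was already below the reference.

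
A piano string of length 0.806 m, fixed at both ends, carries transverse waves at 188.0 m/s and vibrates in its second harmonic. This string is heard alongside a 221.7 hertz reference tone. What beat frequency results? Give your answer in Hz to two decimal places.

For a string fixed at both ends, f_n = n·v/(2L) = 2·188.0/(2·0.806) = 233.2506 Hz.
f_beat = |233.2506 − 221.7| = 11.55 Hz.

11.55 Hz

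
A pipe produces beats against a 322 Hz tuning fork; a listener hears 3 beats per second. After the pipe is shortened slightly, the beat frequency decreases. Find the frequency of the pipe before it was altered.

319 Hz

|f − 322| = 3, so the pipe was at either 319 Hz or 325 Hz.
A shorter pipe has a higher fundamental; the adjustment raises the pipe's frequency.
The beat rate fell, so the adjustment moved the pipe toward 322 Hz — it must have started below the reference.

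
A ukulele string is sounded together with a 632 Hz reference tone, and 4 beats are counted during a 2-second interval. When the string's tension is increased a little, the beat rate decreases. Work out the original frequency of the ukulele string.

Beat frequency = 4/2 = 2 Hz.
|f − 632| = 2, so the ukulele string was at either 630 Hz or 634 Hz.
Higher tension means higher frequency; the adjustment raises the ukulele string's frequency.
The beat rate fell, so the adjustment moved the ukulele string toward 632 Hz — it must have started below the reference.

630 Hz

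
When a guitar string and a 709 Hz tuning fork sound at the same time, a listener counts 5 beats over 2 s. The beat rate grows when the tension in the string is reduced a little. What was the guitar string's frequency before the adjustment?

Beat frequency = 5/2 = 2.5 Hz.
|f − 709| = 2.5, so the guitar string was at either 706.5 Hz or 711.5 Hz.
Lower tension means lower frequency; the adjustment lowers the guitar string's frequency.
The beat rate rose, so the adjustment moved the guitar string further from 709 Hz — it was already below the reference.

706.5 Hz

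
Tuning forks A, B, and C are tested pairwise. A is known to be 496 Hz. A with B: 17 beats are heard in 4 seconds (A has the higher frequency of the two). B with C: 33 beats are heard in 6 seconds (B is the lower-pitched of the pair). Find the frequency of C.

497.25 Hz

A–B: Beat frequency = 17/4 = 4.25 Hz.
B is below A, so f_B = 496 − 4.25 = 491.75 Hz.
B–C: Beat frequency = 33/6 = 5.5 Hz.
C is above B, so f_C = 491.75 + 5.5 = 497.25 Hz.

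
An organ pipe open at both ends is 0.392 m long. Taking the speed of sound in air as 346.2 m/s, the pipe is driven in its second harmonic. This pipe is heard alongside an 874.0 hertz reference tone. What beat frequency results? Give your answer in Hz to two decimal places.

Open pipe: f_n = n·v/(2L) = 2·346.2/(2·0.392) = 883.1633 Hz.
f_beat = |883.1633 − 874.0| = 9.16 Hz.

9.16 Hz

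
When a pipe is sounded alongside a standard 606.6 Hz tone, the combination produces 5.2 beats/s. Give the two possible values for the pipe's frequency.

601.4 Hz or 611.8 Hz

|f − 606.6| = 5.2, so f = 606.6 ± 5.2.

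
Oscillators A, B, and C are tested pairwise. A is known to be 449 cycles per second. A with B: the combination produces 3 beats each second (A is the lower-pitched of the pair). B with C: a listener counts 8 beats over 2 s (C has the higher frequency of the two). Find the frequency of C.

456 Hz

B is above A, so f_B = 449 + 3 = 452 Hz.
B–C: Beat frequency = 8/2 = 4 Hz.
C is above B, so f_C = 452 + 4 = 456 Hz.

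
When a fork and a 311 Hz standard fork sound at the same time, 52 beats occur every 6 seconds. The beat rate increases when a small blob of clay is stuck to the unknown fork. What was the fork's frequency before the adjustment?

302.3333 Hz

Beat frequency = 52/6 = 8.6667 Hz.
|f − 311| = 8.6667, so the fork was at either 302.3333 Hz or 319.6667 Hz.
Adding mass to a fork lowers its frequency; the adjustment lowers the fork's frequency.
The beat rate rose, so the adjustment moved the fork further from 311 Hz — it was already below the reference.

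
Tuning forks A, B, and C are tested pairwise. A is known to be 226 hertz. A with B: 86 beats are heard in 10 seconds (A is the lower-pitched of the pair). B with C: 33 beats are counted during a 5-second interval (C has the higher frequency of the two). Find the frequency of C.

241.2 Hz

A–B: Beat frequency = 86/10 = 8.6 Hz.
B is above A, so f_B = 226 + 8.6 = 234.6 Hz.
B–C: Beat frequency = 33/5 = 6.6 Hz.
C is above B, so f_C = 234.6 + 6.6 = 241.2 Hz.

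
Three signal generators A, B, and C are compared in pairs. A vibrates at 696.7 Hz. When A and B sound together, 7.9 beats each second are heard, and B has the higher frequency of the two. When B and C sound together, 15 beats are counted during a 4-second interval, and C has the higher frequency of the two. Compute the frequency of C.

708.35 Hz

B is above A, so f_B = 696.7 + 7.9 = 704.6 Hz.
B–C: Beat frequency = 15/4 = 3.75 Hz.
C is above B, so f_C = 704.6 + 3.75 = 708.35 Hz.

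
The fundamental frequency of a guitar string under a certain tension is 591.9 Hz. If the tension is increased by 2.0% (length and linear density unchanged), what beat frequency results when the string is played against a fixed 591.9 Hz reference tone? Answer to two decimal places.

For a string, f ∝ √T, so the new frequency is 591.9·√1.020 = 597.7897 Hz.
f_beat = |597.7897 − 591.9| = 5.89 Hz.

5.89 Hz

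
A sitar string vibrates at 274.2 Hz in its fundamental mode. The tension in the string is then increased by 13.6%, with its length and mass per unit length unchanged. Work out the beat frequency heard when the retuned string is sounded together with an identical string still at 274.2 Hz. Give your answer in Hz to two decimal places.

For a string, f ∝ √T, so the new frequency is 274.2·√1.136 = 292.2514 Hz.
f_beat = |292.2514 − 274.2| = 18.05 Hz.

18.05 Hz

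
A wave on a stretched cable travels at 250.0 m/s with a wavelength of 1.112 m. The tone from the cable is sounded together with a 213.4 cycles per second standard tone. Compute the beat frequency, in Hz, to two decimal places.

11.42 Hz

Source frequency f = v/λ = 250.0/1.112 = 224.8201 Hz.
f_beat = |224.8201 − 213.4| = 11.42 Hz.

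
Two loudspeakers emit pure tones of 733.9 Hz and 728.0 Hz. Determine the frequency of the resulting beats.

The beat frequency equals the magnitude of the frequency difference.
|733.9 − 728.0| = 5.9 Hz.

5.9 Hz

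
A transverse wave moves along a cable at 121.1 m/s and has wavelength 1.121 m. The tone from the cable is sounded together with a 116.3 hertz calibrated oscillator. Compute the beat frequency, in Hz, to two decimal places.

Source frequency f = v/λ = 121.1/1.121 = 108.0285 Hz.
f_beat = |108.0285 − 116.3| = 8.27 Hz.

8.27 Hz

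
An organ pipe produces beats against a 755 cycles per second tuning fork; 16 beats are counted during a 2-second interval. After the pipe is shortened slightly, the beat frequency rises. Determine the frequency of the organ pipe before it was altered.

763 Hz

Beat frequency = 16/2 = 8 Hz.
|f − 755| = 8, so the organ pipe was at either 747 Hz or 763 Hz.
A shorter pipe has a higher fundamental; the adjustment raises the organ pipe's frequency.
The beat rate rose, so the adjustment moved the organ pipe further from 755 Hz — it was already above the reference.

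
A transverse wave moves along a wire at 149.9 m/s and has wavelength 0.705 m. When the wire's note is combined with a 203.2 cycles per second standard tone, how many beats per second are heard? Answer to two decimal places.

Source frequency f = v/λ = 149.9/0.705 = 212.6241 Hz.
f_beat = |212.6241 − 203.2| = 9.42 Hz.

9.42 Hz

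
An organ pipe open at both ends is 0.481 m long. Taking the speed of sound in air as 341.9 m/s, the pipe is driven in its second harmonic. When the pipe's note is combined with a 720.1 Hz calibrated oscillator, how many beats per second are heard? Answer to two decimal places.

9.29 Hz

Open pipe: f_n = n·v/(2L) = 2·341.9/(2·0.481) = 710.8108 Hz.
f_beat = |710.8108 − 720.1| = 9.29 Hz.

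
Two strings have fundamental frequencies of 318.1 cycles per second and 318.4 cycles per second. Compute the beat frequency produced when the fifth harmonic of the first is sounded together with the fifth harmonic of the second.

1.5 Hz

Fifth harmonic of the first: 5·318.1 = 1590.5 Hz.
Fifth harmonic of the second: 5·318.4 = 1592.0 Hz.
f_beat = |1590.5 − 1592.0| = 1.5 Hz.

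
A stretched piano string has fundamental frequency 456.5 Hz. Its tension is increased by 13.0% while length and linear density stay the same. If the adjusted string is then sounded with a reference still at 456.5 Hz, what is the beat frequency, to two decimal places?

28.77 Hz

For a string, f ∝ √T, so the new frequency is 456.5·√1.130 = 485.2662 Hz.
f_beat = |485.2662 − 456.5| = 28.77 Hz.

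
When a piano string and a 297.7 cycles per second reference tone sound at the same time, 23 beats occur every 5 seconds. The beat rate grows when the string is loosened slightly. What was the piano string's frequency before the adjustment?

293.1 Hz

Beat frequency = 23/5 = 4.6 Hz.
|f − 297.7| = 4.6, so the piano string was at either 293.1 Hz or 302.3 Hz.
Reducing tension lowers a string's frequency; the adjustment lowers the piano string's frequency.
The beat rate rose, so the adjustment moved the piano string further from 297.7 Hz — it was already below the reference.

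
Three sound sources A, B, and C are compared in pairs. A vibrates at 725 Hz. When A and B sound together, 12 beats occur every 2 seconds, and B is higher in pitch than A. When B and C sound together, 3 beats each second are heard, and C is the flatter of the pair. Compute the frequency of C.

A–B: Beat frequency = 12/2 = 6 Hz.
B is above A, so f_B = 725 + 6 = 731 Hz.
C is below B, so f_C = 731 − 3 = 728 Hz.

728 Hz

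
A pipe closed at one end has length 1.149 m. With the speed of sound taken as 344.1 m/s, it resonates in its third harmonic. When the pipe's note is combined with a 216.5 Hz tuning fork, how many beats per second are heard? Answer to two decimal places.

8.11 Hz

Closed pipe (odd harmonics): f_n = n·v/(4L) = 3·344.1/(4·1.149) = 224.6084 Hz.
f_beat = |224.6084 − 216.5| = 8.11 Hz.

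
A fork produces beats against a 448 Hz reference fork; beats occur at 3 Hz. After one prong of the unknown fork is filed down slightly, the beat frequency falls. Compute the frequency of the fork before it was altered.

445 Hz

|f − 448| = 3, so the fork was at either 445 Hz or 451 Hz.
Filing a prong removes mass and raises the fork's frequency; the adjustment raises the fork's frequency.
The beat rate fell, so the adjustment moved the fork toward 448 Hz — it must have started below the reference.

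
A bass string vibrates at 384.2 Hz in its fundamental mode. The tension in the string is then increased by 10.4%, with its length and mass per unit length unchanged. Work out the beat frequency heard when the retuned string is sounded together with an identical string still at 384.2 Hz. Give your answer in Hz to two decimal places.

19.48 Hz

For a string, f ∝ √T, so the new frequency is 384.2·√1.104 = 403.6843 Hz.
f_beat = |403.6843 − 384.2| = 19.48 Hz.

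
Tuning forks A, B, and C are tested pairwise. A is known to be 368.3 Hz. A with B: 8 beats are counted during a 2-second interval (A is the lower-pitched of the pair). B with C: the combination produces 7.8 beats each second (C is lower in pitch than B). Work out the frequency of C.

364.5 Hz

A–B: Beat frequency = 8/2 = 4 Hz.
B is above A, so f_B = 368.3 + 4 = 372.3 Hz.
C is below B, so f_C = 372.3 − 7.8 = 364.5 Hz.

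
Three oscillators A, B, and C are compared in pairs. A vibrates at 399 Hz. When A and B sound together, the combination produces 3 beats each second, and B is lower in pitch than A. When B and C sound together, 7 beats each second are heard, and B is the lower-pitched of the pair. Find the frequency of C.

B is below A, so f_B = 399 − 3 = 396 Hz.
C is above B, so f_C = 396 + 7 = 403 Hz.

403 Hz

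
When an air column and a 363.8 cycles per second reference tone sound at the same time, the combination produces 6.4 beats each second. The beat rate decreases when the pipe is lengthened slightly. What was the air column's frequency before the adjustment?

|f − 363.8| = 6.4, so the air column was at either 357.4 Hz or 370.2 Hz.
A longer pipe has a lower fundamental; the adjustment lowers the air column's frequency.
The beat rate fell, so the adjustment moved the air column toward 363.8 Hz — it must have started above the reference.

370.2 Hz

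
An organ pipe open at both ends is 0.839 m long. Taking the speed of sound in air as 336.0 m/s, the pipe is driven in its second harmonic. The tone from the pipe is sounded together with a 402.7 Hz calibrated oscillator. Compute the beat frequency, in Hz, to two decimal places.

Open pipe: f_n = n·v/(2L) = 2·336.0/(2·0.839) = 400.4768 Hz.
f_beat = |400.4768 − 402.7| = 2.22 Hz.

2.22 Hz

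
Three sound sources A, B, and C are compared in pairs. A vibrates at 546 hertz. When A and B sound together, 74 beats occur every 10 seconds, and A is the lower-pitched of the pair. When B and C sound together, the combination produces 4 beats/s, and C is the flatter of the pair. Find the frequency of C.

A–B: Beat frequency = 74/10 = 7.4 Hz.
B is above A, so f_B = 546 + 7.4 = 553.4 Hz.
C is below B, so f_C = 553.4 − 4 = 549.4 Hz.

549.4 Hz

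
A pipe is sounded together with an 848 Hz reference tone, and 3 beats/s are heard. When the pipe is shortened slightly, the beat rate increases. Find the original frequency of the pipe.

851 Hz

|f − 848| = 3, so the pipe was at either 845 Hz or 851 Hz.
A shorter pipe has a higher fundamental; the adjustment raises the pipe's frequency.
The beat rate rose, so the adjustment moved the pipe further from 848 Hz — it was already above the reference.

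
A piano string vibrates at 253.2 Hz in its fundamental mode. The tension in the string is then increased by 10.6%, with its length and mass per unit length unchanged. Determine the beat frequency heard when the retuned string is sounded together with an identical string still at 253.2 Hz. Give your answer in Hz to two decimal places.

For a string, f ∝ √T, so the new frequency is 253.2·√1.106 = 266.2817 Hz.
f_beat = |266.2817 − 253.2| = 13.08 Hz.

13.08 Hz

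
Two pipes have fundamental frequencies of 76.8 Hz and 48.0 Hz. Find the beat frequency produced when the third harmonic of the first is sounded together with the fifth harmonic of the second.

Third harmonic of the first: 3·76.8 = 230.4 Hz.
Fifth harmonic of the second: 5·48.0 = 240.0 Hz.
f_beat = |230.4 − 240.0| = 9.6 Hz.

9.6 Hz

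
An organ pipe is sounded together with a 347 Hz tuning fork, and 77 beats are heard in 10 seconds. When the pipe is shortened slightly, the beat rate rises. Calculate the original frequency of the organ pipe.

354.7 Hz

Beat frequency = 77/10 = 7.7 Hz.
|f − 347| = 7.7, so the organ pipe was at either 339.3 Hz or 354.7 Hz.
A shorter pipe has a higher fundamental; the adjustment raises the organ pipe's frequency.
The beat rate rose, so the adjustment moved the organ pipe further from 347 Hz — it was already above the reference.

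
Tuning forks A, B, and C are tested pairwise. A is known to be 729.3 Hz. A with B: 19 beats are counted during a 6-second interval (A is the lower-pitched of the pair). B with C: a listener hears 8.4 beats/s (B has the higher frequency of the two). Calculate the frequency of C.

724.0667 Hz

A–B: Beat frequency = 19/6 = 3.1667 Hz.
B is above A, so f_B = 729.3 + 3.1667 = 732.4667 Hz.
C is below B, so f_C = 732.4667 − 8.4 = 724.0667 Hz.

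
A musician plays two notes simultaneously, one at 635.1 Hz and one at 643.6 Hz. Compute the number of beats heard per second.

8.5 Hz

The beat frequency equals the magnitude of the frequency difference.
|635.1 − 643.6| = 8.5 Hz.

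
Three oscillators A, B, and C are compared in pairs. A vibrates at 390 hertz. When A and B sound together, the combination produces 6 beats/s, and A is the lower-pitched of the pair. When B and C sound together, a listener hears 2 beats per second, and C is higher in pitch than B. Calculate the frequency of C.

398 Hz

B is above A, so f_B = 390 + 6 = 396 Hz.
C is above B, so f_C = 396 + 2 = 398 Hz.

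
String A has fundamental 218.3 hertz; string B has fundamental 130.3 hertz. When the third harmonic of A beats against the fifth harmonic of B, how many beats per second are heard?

3.4 Hz

Third harmonic of the first: 3·218.3 = 654.9 Hz.
Fifth harmonic of the second: 5·130.3 = 651.5 Hz.
f_beat = |654.9 − 651.5| = 3.4 Hz.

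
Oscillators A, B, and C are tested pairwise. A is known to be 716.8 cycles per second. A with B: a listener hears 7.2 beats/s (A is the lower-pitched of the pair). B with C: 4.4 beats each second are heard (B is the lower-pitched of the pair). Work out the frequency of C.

B is above A, so f_B = 716.8 + 7.2 = 724 Hz.
C is above B, so f_C = 724 + 4.4 = 728.4 Hz.

728.4 Hz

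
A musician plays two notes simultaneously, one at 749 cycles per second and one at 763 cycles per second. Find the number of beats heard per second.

The beat frequency equals the magnitude of the frequency difference.
|749 − 763| = 14 Hz.

14 Hz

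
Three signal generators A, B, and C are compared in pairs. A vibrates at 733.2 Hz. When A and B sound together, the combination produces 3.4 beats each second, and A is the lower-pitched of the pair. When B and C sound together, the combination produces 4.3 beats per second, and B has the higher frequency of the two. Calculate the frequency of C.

B is above A, so f_B = 733.2 + 3.4 = 736.6 Hz.
C is below B, so f_C = 736.6 − 4.3 = 732.3 Hz.

732.3 Hz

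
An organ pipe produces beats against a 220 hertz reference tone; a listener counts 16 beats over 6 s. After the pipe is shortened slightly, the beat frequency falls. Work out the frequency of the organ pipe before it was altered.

217.3333 Hz

Beat frequency = 16/6 = 2.6667 Hz.
|f − 220| = 2.6667, so the organ pipe was at either 217.3333 Hz or 222.6667 Hz.
A shorter pipe has a higher fundamental; the adjustment raises the organ pipe's frequency.
The beat rate fell, so the adjustment moved the organ pipe toward 220 Hz — it must have started below the reference.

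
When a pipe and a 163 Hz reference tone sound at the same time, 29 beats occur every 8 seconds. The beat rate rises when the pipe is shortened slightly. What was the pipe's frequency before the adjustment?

166.625 Hz

Beat frequency = 29/8 = 3.625 Hz.
|f − 163| = 3.625, so the pipe was at either 159.375 Hz or 166.625 Hz.
A shorter pipe has a higher fundamental; the adjustment raises the pipe's frequency.
The beat rate rose, so the adjustment moved the pipe further from 163 Hz — it was already above the reference.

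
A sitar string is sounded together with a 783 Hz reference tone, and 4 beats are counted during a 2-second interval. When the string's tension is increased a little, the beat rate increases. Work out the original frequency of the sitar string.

Beat frequency = 4/2 = 2 Hz.
|f − 783| = 2, so the sitar string was at either 781 Hz or 785 Hz.
Higher tension means higher frequency; the adjustment raises the sitar string's frequency.
The beat rate rose, so the adjustment moved the sitar string further from 783 Hz — it was already above the reference.

785 Hz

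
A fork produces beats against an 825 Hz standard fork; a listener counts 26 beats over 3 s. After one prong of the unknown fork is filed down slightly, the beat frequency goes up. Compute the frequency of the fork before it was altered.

Beat frequency = 26/3 = 8.6667 Hz.
|f − 825| = 8.6667, so the fork was at either 816.3333 Hz or 833.6667 Hz.
Filing a prong removes mass and raises the fork's frequency; the adjustment raises the fork's frequency.
The beat rate rose, so the adjustment moved the fork further from 825 Hz — it was already above the reference.

833.6667 Hz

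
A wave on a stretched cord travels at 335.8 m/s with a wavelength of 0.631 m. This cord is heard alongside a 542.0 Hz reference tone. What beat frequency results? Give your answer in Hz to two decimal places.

9.83 Hz

Source frequency f = v/λ = 335.8/0.631 = 532.1712 Hz.
f_beat = |532.1712 − 542.0| = 9.83 Hz.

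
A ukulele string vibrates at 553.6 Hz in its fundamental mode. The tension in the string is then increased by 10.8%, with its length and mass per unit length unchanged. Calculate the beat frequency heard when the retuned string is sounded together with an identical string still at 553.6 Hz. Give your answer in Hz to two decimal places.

For a string, f ∝ √T, so the new frequency is 553.6·√1.108 = 582.7281 Hz.
f_beat = |582.7281 − 553.6| = 29.13 Hz.

29.13 Hz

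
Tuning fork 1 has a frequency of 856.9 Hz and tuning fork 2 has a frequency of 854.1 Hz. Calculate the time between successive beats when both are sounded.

0.357 s

f_beat = |856.9 − 854.1| = 2.8 Hz.
Beat period T = 1 / f_beat = 1 / 2.8 s.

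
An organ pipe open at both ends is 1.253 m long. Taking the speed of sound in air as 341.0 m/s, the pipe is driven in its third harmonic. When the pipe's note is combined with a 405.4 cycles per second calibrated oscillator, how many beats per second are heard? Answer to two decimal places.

Open pipe: f_n = n·v/(2L) = 3·341.0/(2·1.253) = 408.2203 Hz.
f_beat = |408.2203 − 405.4| = 2.82 Hz.

2.82 Hz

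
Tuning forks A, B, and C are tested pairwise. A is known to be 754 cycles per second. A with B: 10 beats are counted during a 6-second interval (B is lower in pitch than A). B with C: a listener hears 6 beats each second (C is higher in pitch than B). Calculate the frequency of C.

A–B: Beat frequency = 10/6 = 1.6667 Hz.
B is below A, so f_B = 754 − 1.6667 = 752.3333 Hz.
C is above B, so f_C = 752.3333 + 6 = 758.3333 Hz.

758.3333 Hz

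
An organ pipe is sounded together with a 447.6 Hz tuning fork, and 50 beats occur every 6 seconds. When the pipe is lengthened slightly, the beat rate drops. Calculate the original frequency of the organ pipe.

Beat frequency = 50/6 = 8.3333 Hz.
|f − 447.6| = 8.3333, so the organ pipe was at either 439.2667 Hz or 455.9333 Hz.
A longer pipe has a lower fundamental; the adjustment lowers the organ pipe's frequency.
The beat rate fell, so the adjustment moved the organ pipe toward 447.6 Hz — it must have started above the reference.

455.9333 Hz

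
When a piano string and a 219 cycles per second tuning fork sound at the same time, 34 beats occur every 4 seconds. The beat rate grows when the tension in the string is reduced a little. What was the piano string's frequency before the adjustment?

Beat frequency = 34/4 = 8.5 Hz.
|f − 219| = 8.5, so the piano string was at either 210.5 Hz or 227.5 Hz.
Lower tension means lower frequency; the adjustment lowers the piano string's frequency.
The beat rate rose, so the adjustment moved the piano string further from 219 Hz — it was already below the reference.

210.5 Hz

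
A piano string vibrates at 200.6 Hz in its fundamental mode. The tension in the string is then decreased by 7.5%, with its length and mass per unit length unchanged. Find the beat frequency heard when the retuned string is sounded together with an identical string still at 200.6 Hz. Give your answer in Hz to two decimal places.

7.67 Hz

For a string, f ∝ √T, so the new frequency is 200.6·√0.925 = 192.9309 Hz.
f_beat = |192.9309 − 200.6| = 7.67 Hz.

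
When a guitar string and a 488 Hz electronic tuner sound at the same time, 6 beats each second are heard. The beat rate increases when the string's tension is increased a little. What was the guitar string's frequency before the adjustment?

|f − 488| = 6, so the guitar string was at either 482 Hz or 494 Hz.
Higher tension means higher frequency; the adjustment raises the guitar string's frequency.
The beat rate rose, so the adjustment moved the guitar string further from 488 Hz — it was already above the reference.

494 Hz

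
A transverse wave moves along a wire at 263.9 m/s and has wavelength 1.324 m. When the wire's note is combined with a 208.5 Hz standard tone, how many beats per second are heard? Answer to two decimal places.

Source frequency f = v/λ = 263.9/1.324 = 199.3202 Hz.
f_beat = |199.3202 − 208.5| = 9.18 Hz.

9.18 Hz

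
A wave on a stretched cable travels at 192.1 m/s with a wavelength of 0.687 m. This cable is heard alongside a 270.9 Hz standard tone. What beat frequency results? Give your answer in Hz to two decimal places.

Source frequency f = v/λ = 192.1/0.687 = 279.6215 Hz.
f_beat = |279.6215 − 270.9| = 8.72 Hz.

8.72 Hz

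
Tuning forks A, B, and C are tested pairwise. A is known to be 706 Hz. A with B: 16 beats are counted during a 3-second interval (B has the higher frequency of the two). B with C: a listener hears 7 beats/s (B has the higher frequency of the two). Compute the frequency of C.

A–B: Beat frequency = 16/3 = 5.3333 Hz.
B is above A, so f_B = 706 + 5.3333 = 711.3333 Hz.
C is below B, so f_C = 711.3333 − 7 = 704.3333 Hz.

704.3333 Hz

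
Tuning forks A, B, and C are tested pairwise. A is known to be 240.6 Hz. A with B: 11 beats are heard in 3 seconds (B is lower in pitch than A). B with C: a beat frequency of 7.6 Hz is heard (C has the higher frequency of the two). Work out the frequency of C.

244.5333 Hz

A–B: Beat frequency = 11/3 = 3.6667 Hz.
B is below A, so f_B = 240.6 − 3.6667 = 236.9333 Hz.
C is above B, so f_C = 236.9333 + 7.6 = 244.5333 Hz.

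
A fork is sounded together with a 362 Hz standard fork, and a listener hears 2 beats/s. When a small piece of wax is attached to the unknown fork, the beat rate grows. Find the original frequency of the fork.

360 Hz

|f − 362| = 2, so the fork was at either 360 Hz or 364 Hz.
Loading a fork with wax lowers its frequency; the adjustment lowers the fork's frequency.
The beat rate rose, so the adjustment moved the fork further from 362 Hz — it was already below the reference.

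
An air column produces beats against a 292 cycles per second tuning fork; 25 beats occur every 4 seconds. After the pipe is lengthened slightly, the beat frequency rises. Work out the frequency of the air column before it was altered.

285.75 Hz

Beat frequency = 25/4 = 6.25 Hz.
|f − 292| = 6.25, so the air column was at either 285.75 Hz or 298.25 Hz.
A longer pipe has a lower fundamental; the adjustment lowers the air column's frequency.
The beat rate rose, so the adjustment moved the air column further from 292 Hz — it was already below the reference.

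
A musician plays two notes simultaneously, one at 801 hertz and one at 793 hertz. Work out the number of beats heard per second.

8 Hz

The beat frequency equals the magnitude of the frequency difference.
|801 − 793| = 8 Hz.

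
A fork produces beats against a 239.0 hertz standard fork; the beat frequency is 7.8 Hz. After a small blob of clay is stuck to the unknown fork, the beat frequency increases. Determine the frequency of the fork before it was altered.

|f − 239.0| = 7.8, so the fork was at either 231.2 Hz or 246.8 Hz.
Adding mass to a fork lowers its frequency; the adjustment lowers the fork's frequency.
The beat rate rose, so the adjustment moved the fork further from 239.0 Hz — it was already below the reference.

231.2 Hz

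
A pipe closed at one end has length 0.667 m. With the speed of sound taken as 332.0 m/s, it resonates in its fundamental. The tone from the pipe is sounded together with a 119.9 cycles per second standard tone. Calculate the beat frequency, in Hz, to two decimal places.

4.54 Hz

Closed pipe (odd harmonics): f_n = n·v/(4L) = 1·332.0/(4·0.667) = 124.4378 Hz.
f_beat = |124.4378 − 119.9| = 4.54 Hz.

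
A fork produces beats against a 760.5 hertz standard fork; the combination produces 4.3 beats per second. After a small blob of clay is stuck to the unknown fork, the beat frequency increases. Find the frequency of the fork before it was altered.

|f − 760.5| = 4.3, so the fork was at either 756.2 Hz or 764.8 Hz.
Adding mass to a fork lowers its frequency; the adjustment lowers the fork's frequency.
The beat rate rose, so the adjustment moved the fork further from 760.5 Hz — it was already below the reference.

756.2 Hz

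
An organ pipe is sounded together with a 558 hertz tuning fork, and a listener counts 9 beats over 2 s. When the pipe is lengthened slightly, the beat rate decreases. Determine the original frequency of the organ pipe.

562.5 Hz

Beat frequency = 9/2 = 4.5 Hz.
|f − 558| = 4.5, so the organ pipe was at either 553.5 Hz or 562.5 Hz.
A longer pipe has a lower fundamental; the adjustment lowers the organ pipe's frequency.
The beat rate fell, so the adjustment moved the organ pipe toward 558 Hz — it must have started above the reference.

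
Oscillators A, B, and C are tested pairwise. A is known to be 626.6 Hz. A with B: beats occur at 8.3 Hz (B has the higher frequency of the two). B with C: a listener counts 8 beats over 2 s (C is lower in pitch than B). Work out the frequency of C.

630.9 Hz

B is above A, so f_B = 626.6 + 8.3 = 634.9 Hz.
B–C: Beat frequency = 8/2 = 4 Hz.
C is below B, so f_C = 634.9 − 4 = 630.9 Hz.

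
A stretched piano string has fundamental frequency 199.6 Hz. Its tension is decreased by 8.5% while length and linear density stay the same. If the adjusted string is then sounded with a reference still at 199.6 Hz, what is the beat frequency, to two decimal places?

8.67 Hz

For a string, f ∝ √T, so the new frequency is 199.6·√0.915 = 190.9286 Hz.
f_beat = |190.9286 − 199.6| = 8.67 Hz.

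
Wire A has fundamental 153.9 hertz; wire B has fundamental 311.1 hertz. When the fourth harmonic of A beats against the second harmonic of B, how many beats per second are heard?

Fourth harmonic of the first: 4·153.9 = 615.6 Hz.
Second harmonic of the second: 2·311.1 = 622.2 Hz.
f_beat = |615.6 − 622.2| = 6.6 Hz.

6.6 Hz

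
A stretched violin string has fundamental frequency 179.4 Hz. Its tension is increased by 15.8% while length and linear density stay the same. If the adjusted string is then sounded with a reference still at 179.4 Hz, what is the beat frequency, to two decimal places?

13.65 Hz

For a string, f ∝ √T, so the new frequency is 179.4·√1.158 = 193.0531 Hz.
f_beat = |193.0531 − 179.4| = 13.65 Hz.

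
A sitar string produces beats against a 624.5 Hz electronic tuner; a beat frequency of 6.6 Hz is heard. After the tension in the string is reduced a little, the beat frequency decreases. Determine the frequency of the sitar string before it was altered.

631.1 Hz

|f − 624.5| = 6.6, so the sitar string was at either 617.9 Hz or 631.1 Hz.
Lower tension means lower frequency; the adjustment lowers the sitar string's frequency.
The beat rate fell, so the adjustment moved the sitar string toward 624.5 Hz — it must have started above the reference.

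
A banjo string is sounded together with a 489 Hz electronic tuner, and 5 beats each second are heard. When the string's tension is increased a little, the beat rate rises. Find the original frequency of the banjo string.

494 Hz

|f − 489| = 5, so the banjo string was at either 484 Hz or 494 Hz.
Higher tension means higher frequency; the adjustment raises the banjo string's frequency.
The beat rate rose, so the adjustment moved the banjo string further from 489 Hz — it was already above the reference.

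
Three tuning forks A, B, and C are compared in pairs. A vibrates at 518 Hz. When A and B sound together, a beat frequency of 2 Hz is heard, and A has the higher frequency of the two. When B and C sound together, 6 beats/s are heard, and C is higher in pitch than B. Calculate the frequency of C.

522 Hz

B is below A, so f_B = 518 − 2 = 516 Hz.
C is above B, so f_C = 516 + 6 = 522 Hz.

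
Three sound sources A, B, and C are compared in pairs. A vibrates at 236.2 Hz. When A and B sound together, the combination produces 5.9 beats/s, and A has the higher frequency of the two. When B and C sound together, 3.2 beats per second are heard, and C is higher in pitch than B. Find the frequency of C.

233.5 Hz

B is below A, so f_B = 236.2 − 5.9 = 230.3 Hz.
C is above B, so f_C = 230.3 + 3.2 = 233.5 Hz.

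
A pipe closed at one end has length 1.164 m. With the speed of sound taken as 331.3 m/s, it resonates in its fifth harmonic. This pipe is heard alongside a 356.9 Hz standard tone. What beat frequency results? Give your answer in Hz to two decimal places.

Closed pipe (odd harmonics): f_n = n·v/(4L) = 5·331.3/(4·1.164) = 355.7775 Hz.
f_beat = |355.7775 − 356.9| = 1.12 Hz.

1.12 Hz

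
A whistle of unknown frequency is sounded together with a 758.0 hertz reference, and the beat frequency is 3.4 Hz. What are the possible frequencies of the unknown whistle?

754.6 Hz or 761.4 Hz

|f − 758.0| = 3.4, so f = 758.0 ± 3.4.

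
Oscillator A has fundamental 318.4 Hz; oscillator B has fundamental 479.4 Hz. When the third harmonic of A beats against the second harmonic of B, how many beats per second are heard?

3.6 Hz

Third harmonic of the first: 3·318.4 = 955.2 Hz.
Second harmonic of the second: 2·479.4 = 958.8 Hz.
f_beat = |955.2 − 958.8| = 3.6 Hz.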